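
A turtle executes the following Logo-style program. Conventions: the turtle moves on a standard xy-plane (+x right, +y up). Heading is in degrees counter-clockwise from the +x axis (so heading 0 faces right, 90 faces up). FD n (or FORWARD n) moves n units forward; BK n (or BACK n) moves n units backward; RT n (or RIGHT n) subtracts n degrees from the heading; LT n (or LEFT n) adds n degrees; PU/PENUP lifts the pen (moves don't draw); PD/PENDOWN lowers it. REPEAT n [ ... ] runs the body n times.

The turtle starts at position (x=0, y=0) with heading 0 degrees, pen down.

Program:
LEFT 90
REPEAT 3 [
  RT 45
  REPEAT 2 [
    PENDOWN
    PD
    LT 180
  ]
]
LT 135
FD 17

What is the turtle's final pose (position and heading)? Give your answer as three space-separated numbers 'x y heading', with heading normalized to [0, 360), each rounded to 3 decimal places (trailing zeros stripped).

Executing turtle program step by step:
Start: pos=(0,0), heading=0, pen down
LT 90: heading 0 -> 90
REPEAT 3 [
  -- iteration 1/3 --
  RT 45: heading 90 -> 45
  REPEAT 2 [
    -- iteration 1/2 --
    PD: pen down
    PD: pen down
    LT 180: heading 45 -> 225
    -- iteration 2/2 --
    PD: pen down
    PD: pen down
    LT 180: heading 225 -> 45
  ]
  -- iteration 2/3 --
  RT 45: heading 45 -> 0
  REPEAT 2 [
    -- iteration 1/2 --
    PD: pen down
    PD: pen down
    LT 180: heading 0 -> 180
    -- iteration 2/2 --
    PD: pen down
    PD: pen down
    LT 180: heading 180 -> 0
  ]
  -- iteration 3/3 --
  RT 45: heading 0 -> 315
  REPEAT 2 [
    -- iteration 1/2 --
    PD: pen down
    PD: pen down
    LT 180: heading 315 -> 135
    -- iteration 2/2 --
    PD: pen down
    PD: pen down
    LT 180: heading 135 -> 315
  ]
]
LT 135: heading 315 -> 90
FD 17: (0,0) -> (0,17) [heading=90, draw]
Final: pos=(0,17), heading=90, 1 segment(s) drawn

Answer: 0 17 90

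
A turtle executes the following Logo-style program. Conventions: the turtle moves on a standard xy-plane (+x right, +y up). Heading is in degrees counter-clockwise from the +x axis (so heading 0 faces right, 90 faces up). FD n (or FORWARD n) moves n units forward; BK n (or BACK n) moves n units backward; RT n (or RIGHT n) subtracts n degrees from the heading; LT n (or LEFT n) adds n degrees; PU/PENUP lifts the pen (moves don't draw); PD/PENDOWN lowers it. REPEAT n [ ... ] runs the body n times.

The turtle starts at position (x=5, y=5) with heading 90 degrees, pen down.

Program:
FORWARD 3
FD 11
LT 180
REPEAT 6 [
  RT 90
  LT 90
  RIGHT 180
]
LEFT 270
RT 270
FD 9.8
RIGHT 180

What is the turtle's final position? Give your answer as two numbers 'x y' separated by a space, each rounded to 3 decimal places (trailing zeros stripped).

Executing turtle program step by step:
Start: pos=(5,5), heading=90, pen down
FD 3: (5,5) -> (5,8) [heading=90, draw]
FD 11: (5,8) -> (5,19) [heading=90, draw]
LT 180: heading 90 -> 270
REPEAT 6 [
  -- iteration 1/6 --
  RT 90: heading 270 -> 180
  LT 90: heading 180 -> 270
  RT 180: heading 270 -> 90
  -- iteration 2/6 --
  RT 90: heading 90 -> 0
  LT 90: heading 0 -> 90
  RT 180: heading 90 -> 270
  -- iteration 3/6 --
  RT 90: heading 270 -> 180
  LT 90: heading 180 -> 270
  RT 180: heading 270 -> 90
  -- iteration 4/6 --
  RT 90: heading 90 -> 0
  LT 90: heading 0 -> 90
  RT 180: heading 90 -> 270
  -- iteration 5/6 --
  RT 90: heading 270 -> 180
  LT 90: heading 180 -> 270
  RT 180: heading 270 -> 90
  -- iteration 6/6 --
  RT 90: heading 90 -> 0
  LT 90: heading 0 -> 90
  RT 180: heading 90 -> 270
]
LT 270: heading 270 -> 180
RT 270: heading 180 -> 270
FD 9.8: (5,19) -> (5,9.2) [heading=270, draw]
RT 180: heading 270 -> 90
Final: pos=(5,9.2), heading=90, 3 segment(s) drawn

Answer: 5 9.2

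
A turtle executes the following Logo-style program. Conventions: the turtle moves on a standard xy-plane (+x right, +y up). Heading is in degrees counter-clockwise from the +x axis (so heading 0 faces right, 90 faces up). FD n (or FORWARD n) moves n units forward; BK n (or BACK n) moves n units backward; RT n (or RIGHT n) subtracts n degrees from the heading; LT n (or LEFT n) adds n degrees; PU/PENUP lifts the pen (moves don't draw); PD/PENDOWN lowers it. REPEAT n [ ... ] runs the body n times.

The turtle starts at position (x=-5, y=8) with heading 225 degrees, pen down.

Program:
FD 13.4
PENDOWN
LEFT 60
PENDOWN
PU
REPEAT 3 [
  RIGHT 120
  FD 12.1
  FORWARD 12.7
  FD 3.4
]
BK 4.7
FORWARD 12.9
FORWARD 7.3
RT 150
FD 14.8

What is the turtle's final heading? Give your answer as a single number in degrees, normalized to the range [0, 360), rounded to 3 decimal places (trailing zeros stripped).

Answer: 135

Derivation:
Executing turtle program step by step:
Start: pos=(-5,8), heading=225, pen down
FD 13.4: (-5,8) -> (-14.475,-1.475) [heading=225, draw]
PD: pen down
LT 60: heading 225 -> 285
PD: pen down
PU: pen up
REPEAT 3 [
  -- iteration 1/3 --
  RT 120: heading 285 -> 165
  FD 12.1: (-14.475,-1.475) -> (-26.163,1.656) [heading=165, move]
  FD 12.7: (-26.163,1.656) -> (-38.43,4.943) [heading=165, move]
  FD 3.4: (-38.43,4.943) -> (-41.714,5.823) [heading=165, move]
  -- iteration 2/3 --
  RT 120: heading 165 -> 45
  FD 12.1: (-41.714,5.823) -> (-33.158,14.379) [heading=45, move]
  FD 12.7: (-33.158,14.379) -> (-24.178,23.36) [heading=45, move]
  FD 3.4: (-24.178,23.36) -> (-21.774,25.764) [heading=45, move]
  -- iteration 3/3 --
  RT 120: heading 45 -> 285
  FD 12.1: (-21.774,25.764) -> (-18.642,14.076) [heading=285, move]
  FD 12.7: (-18.642,14.076) -> (-15.355,1.809) [heading=285, move]
  FD 3.4: (-15.355,1.809) -> (-14.475,-1.475) [heading=285, move]
]
BK 4.7: (-14.475,-1.475) -> (-15.692,3.065) [heading=285, move]
FD 12.9: (-15.692,3.065) -> (-12.353,-9.396) [heading=285, move]
FD 7.3: (-12.353,-9.396) -> (-10.464,-16.447) [heading=285, move]
RT 150: heading 285 -> 135
FD 14.8: (-10.464,-16.447) -> (-20.929,-5.982) [heading=135, move]
Final: pos=(-20.929,-5.982), heading=135, 1 segment(s) drawn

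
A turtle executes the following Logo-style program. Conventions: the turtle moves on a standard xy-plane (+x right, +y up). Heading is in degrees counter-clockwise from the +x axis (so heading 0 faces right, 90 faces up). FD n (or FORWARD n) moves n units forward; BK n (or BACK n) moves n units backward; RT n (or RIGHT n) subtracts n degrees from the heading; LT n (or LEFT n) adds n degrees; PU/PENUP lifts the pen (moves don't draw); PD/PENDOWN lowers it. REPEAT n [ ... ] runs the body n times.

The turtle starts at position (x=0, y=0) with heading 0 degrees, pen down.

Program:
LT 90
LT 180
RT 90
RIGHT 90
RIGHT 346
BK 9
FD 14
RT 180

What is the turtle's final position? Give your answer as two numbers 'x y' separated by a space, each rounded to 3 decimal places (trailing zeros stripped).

Executing turtle program step by step:
Start: pos=(0,0), heading=0, pen down
LT 90: heading 0 -> 90
LT 180: heading 90 -> 270
RT 90: heading 270 -> 180
RT 90: heading 180 -> 90
RT 346: heading 90 -> 104
BK 9: (0,0) -> (2.177,-8.733) [heading=104, draw]
FD 14: (2.177,-8.733) -> (-1.21,4.851) [heading=104, draw]
RT 180: heading 104 -> 284
Final: pos=(-1.21,4.851), heading=284, 2 segment(s) drawn

Answer: -1.21 4.851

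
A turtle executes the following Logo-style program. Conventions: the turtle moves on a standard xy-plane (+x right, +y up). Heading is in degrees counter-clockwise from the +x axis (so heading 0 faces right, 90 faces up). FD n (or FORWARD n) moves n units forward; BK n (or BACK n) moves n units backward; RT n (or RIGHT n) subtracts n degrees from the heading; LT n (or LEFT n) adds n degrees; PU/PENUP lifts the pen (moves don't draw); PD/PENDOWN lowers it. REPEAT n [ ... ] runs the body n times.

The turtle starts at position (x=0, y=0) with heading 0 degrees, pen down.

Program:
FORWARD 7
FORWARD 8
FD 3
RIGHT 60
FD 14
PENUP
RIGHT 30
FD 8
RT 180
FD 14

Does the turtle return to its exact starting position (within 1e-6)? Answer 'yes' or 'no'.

Answer: no

Derivation:
Executing turtle program step by step:
Start: pos=(0,0), heading=0, pen down
FD 7: (0,0) -> (7,0) [heading=0, draw]
FD 8: (7,0) -> (15,0) [heading=0, draw]
FD 3: (15,0) -> (18,0) [heading=0, draw]
RT 60: heading 0 -> 300
FD 14: (18,0) -> (25,-12.124) [heading=300, draw]
PU: pen up
RT 30: heading 300 -> 270
FD 8: (25,-12.124) -> (25,-20.124) [heading=270, move]
RT 180: heading 270 -> 90
FD 14: (25,-20.124) -> (25,-6.124) [heading=90, move]
Final: pos=(25,-6.124), heading=90, 4 segment(s) drawn

Start position: (0, 0)
Final position: (25, -6.124)
Distance = 25.739; >= 1e-6 -> NOT closed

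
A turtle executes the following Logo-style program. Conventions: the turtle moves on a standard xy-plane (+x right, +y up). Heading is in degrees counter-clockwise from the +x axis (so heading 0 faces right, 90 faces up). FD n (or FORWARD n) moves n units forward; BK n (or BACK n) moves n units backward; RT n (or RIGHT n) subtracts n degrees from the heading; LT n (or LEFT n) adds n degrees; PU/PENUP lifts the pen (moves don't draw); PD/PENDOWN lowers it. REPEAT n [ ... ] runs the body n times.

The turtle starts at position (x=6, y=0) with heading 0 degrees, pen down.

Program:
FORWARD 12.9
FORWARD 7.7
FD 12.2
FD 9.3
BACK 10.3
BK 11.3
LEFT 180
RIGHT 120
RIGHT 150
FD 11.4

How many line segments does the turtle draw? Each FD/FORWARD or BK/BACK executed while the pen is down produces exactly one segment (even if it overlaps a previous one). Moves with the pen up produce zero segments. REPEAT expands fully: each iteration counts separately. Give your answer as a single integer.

Executing turtle program step by step:
Start: pos=(6,0), heading=0, pen down
FD 12.9: (6,0) -> (18.9,0) [heading=0, draw]
FD 7.7: (18.9,0) -> (26.6,0) [heading=0, draw]
FD 12.2: (26.6,0) -> (38.8,0) [heading=0, draw]
FD 9.3: (38.8,0) -> (48.1,0) [heading=0, draw]
BK 10.3: (48.1,0) -> (37.8,0) [heading=0, draw]
BK 11.3: (37.8,0) -> (26.5,0) [heading=0, draw]
LT 180: heading 0 -> 180
RT 120: heading 180 -> 60
RT 150: heading 60 -> 270
FD 11.4: (26.5,0) -> (26.5,-11.4) [heading=270, draw]
Final: pos=(26.5,-11.4), heading=270, 7 segment(s) drawn
Segments drawn: 7

Answer: 7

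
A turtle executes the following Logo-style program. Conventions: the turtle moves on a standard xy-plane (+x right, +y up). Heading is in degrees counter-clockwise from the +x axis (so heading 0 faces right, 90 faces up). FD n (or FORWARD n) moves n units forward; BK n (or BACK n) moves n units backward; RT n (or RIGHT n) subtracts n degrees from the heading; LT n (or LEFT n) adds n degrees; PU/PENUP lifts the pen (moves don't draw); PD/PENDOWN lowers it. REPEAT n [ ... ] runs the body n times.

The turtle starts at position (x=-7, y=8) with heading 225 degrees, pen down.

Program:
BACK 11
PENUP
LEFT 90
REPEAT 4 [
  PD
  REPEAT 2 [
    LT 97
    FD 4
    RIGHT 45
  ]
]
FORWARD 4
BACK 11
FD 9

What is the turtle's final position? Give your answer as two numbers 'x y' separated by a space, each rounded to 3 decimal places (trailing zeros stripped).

Executing turtle program step by step:
Start: pos=(-7,8), heading=225, pen down
BK 11: (-7,8) -> (0.778,15.778) [heading=225, draw]
PU: pen up
LT 90: heading 225 -> 315
REPEAT 4 [
  -- iteration 1/4 --
  PD: pen down
  REPEAT 2 [
    -- iteration 1/2 --
    LT 97: heading 315 -> 52
    FD 4: (0.778,15.778) -> (3.241,18.93) [heading=52, draw]
    RT 45: heading 52 -> 7
    -- iteration 2/2 --
    LT 97: heading 7 -> 104
    FD 4: (3.241,18.93) -> (2.273,22.811) [heading=104, draw]
    RT 45: heading 104 -> 59
  ]
  -- iteration 2/4 --
  PD: pen down
  REPEAT 2 [
    -- iteration 1/2 --
    LT 97: heading 59 -> 156
    FD 4: (2.273,22.811) -> (-1.381,24.438) [heading=156, draw]
    RT 45: heading 156 -> 111
    -- iteration 2/2 --
    LT 97: heading 111 -> 208
    FD 4: (-1.381,24.438) -> (-4.913,22.56) [heading=208, draw]
    RT 45: heading 208 -> 163
  ]
  -- iteration 3/4 --
  PD: pen down
  REPEAT 2 [
    -- iteration 1/2 --
    LT 97: heading 163 -> 260
    FD 4: (-4.913,22.56) -> (-5.607,18.621) [heading=260, draw]
    RT 45: heading 260 -> 215
    -- iteration 2/2 --
    LT 97: heading 215 -> 312
    FD 4: (-5.607,18.621) -> (-2.931,15.649) [heading=312, draw]
    RT 45: heading 312 -> 267
  ]
  -- iteration 4/4 --
  PD: pen down
  REPEAT 2 [
    -- iteration 1/2 --
    LT 97: heading 267 -> 4
    FD 4: (-2.931,15.649) -> (1.059,15.928) [heading=4, draw]
    RT 45: heading 4 -> 319
    -- iteration 2/2 --
    LT 97: heading 319 -> 56
    FD 4: (1.059,15.928) -> (3.296,19.244) [heading=56, draw]
    RT 45: heading 56 -> 11
  ]
]
FD 4: (3.296,19.244) -> (7.223,20.007) [heading=11, draw]
BK 11: (7.223,20.007) -> (-3.575,17.908) [heading=11, draw]
FD 9: (-3.575,17.908) -> (5.259,19.625) [heading=11, draw]
Final: pos=(5.259,19.625), heading=11, 12 segment(s) drawn

Answer: 5.259 19.625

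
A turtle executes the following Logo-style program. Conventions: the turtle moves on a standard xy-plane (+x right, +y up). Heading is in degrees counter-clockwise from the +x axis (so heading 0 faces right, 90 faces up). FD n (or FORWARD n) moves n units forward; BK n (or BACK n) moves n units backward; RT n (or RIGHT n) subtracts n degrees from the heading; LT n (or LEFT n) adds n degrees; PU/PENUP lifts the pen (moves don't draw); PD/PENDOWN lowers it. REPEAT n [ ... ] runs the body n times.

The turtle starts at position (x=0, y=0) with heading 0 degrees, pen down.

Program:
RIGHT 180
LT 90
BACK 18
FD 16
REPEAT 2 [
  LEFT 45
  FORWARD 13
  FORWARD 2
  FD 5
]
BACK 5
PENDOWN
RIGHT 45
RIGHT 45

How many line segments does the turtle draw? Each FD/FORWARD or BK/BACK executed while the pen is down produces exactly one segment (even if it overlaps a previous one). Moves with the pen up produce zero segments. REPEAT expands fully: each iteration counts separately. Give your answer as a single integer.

Executing turtle program step by step:
Start: pos=(0,0), heading=0, pen down
RT 180: heading 0 -> 180
LT 90: heading 180 -> 270
BK 18: (0,0) -> (0,18) [heading=270, draw]
FD 16: (0,18) -> (0,2) [heading=270, draw]
REPEAT 2 [
  -- iteration 1/2 --
  LT 45: heading 270 -> 315
  FD 13: (0,2) -> (9.192,-7.192) [heading=315, draw]
  FD 2: (9.192,-7.192) -> (10.607,-8.607) [heading=315, draw]
  FD 5: (10.607,-8.607) -> (14.142,-12.142) [heading=315, draw]
  -- iteration 2/2 --
  LT 45: heading 315 -> 0
  FD 13: (14.142,-12.142) -> (27.142,-12.142) [heading=0, draw]
  FD 2: (27.142,-12.142) -> (29.142,-12.142) [heading=0, draw]
  FD 5: (29.142,-12.142) -> (34.142,-12.142) [heading=0, draw]
]
BK 5: (34.142,-12.142) -> (29.142,-12.142) [heading=0, draw]
PD: pen down
RT 45: heading 0 -> 315
RT 45: heading 315 -> 270
Final: pos=(29.142,-12.142), heading=270, 9 segment(s) drawn
Segments drawn: 9

Answer: 9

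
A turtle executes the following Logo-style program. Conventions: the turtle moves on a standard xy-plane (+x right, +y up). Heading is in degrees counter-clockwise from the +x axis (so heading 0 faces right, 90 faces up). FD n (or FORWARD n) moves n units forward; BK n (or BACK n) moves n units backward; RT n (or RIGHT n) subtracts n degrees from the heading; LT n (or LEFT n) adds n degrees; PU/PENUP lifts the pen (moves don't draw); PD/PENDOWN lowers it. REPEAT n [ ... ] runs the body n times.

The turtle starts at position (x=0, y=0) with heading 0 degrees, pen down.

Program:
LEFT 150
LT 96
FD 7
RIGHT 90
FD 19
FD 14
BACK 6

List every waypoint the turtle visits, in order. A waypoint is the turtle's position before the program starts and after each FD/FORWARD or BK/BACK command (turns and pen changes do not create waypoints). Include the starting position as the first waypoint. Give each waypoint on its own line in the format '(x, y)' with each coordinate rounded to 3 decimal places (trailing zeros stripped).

Answer: (0, 0)
(-2.847, -6.395)
(-20.205, 1.333)
(-32.994, 7.027)
(-27.513, 4.587)

Derivation:
Executing turtle program step by step:
Start: pos=(0,0), heading=0, pen down
LT 150: heading 0 -> 150
LT 96: heading 150 -> 246
FD 7: (0,0) -> (-2.847,-6.395) [heading=246, draw]
RT 90: heading 246 -> 156
FD 19: (-2.847,-6.395) -> (-20.205,1.333) [heading=156, draw]
FD 14: (-20.205,1.333) -> (-32.994,7.027) [heading=156, draw]
BK 6: (-32.994,7.027) -> (-27.513,4.587) [heading=156, draw]
Final: pos=(-27.513,4.587), heading=156, 4 segment(s) drawn
Waypoints (5 total):
(0, 0)
(-2.847, -6.395)
(-20.205, 1.333)
(-32.994, 7.027)
(-27.513, 4.587)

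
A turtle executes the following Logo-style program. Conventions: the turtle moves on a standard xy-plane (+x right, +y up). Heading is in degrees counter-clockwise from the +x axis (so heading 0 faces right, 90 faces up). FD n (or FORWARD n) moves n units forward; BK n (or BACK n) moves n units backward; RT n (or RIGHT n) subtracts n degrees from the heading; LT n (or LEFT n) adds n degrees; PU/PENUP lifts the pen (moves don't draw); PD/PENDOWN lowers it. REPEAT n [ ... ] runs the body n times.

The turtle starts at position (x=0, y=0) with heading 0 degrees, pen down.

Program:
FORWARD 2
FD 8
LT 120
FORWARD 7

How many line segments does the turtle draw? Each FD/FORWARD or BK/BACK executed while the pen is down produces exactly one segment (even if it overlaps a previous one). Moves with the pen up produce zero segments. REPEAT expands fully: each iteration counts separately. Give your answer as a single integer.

Executing turtle program step by step:
Start: pos=(0,0), heading=0, pen down
FD 2: (0,0) -> (2,0) [heading=0, draw]
FD 8: (2,0) -> (10,0) [heading=0, draw]
LT 120: heading 0 -> 120
FD 7: (10,0) -> (6.5,6.062) [heading=120, draw]
Final: pos=(6.5,6.062), heading=120, 3 segment(s) drawn
Segments drawn: 3

Answer: 3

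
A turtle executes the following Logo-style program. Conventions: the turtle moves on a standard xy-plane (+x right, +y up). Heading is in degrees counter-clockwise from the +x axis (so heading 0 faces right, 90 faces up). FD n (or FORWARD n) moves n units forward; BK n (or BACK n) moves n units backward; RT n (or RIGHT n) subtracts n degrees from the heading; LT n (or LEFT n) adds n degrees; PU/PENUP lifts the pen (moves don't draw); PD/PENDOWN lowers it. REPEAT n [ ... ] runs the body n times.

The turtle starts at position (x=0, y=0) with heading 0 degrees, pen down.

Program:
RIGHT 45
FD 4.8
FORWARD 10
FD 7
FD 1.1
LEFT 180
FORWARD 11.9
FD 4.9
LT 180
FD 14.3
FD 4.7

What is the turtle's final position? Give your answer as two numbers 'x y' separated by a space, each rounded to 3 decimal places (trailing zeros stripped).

Executing turtle program step by step:
Start: pos=(0,0), heading=0, pen down
RT 45: heading 0 -> 315
FD 4.8: (0,0) -> (3.394,-3.394) [heading=315, draw]
FD 10: (3.394,-3.394) -> (10.465,-10.465) [heading=315, draw]
FD 7: (10.465,-10.465) -> (15.415,-15.415) [heading=315, draw]
FD 1.1: (15.415,-15.415) -> (16.193,-16.193) [heading=315, draw]
LT 180: heading 315 -> 135
FD 11.9: (16.193,-16.193) -> (7.778,-7.778) [heading=135, draw]
FD 4.9: (7.778,-7.778) -> (4.313,-4.313) [heading=135, draw]
LT 180: heading 135 -> 315
FD 14.3: (4.313,-4.313) -> (14.425,-14.425) [heading=315, draw]
FD 4.7: (14.425,-14.425) -> (17.748,-17.748) [heading=315, draw]
Final: pos=(17.748,-17.748), heading=315, 8 segment(s) drawn

Answer: 17.748 -17.748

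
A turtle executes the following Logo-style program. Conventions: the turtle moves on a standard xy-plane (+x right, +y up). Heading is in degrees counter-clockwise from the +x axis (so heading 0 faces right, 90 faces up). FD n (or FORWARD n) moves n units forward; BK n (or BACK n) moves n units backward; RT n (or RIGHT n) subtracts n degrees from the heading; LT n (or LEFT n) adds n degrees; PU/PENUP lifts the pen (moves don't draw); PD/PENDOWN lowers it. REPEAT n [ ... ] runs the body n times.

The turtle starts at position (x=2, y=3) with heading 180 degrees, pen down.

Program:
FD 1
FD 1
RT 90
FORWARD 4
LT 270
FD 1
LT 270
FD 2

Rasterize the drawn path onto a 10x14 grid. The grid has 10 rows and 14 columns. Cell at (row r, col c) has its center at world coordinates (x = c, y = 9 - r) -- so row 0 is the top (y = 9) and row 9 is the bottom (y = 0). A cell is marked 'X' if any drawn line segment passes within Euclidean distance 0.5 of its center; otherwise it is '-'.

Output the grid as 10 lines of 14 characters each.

Segment 0: (2,3) -> (1,3)
Segment 1: (1,3) -> (0,3)
Segment 2: (0,3) -> (0,7)
Segment 3: (0,7) -> (1,7)
Segment 4: (1,7) -> (1,5)

Answer: --------------
--------------
XX------------
XX------------
XX------------
X-------------
XXX-----------
--------------
--------------
--------------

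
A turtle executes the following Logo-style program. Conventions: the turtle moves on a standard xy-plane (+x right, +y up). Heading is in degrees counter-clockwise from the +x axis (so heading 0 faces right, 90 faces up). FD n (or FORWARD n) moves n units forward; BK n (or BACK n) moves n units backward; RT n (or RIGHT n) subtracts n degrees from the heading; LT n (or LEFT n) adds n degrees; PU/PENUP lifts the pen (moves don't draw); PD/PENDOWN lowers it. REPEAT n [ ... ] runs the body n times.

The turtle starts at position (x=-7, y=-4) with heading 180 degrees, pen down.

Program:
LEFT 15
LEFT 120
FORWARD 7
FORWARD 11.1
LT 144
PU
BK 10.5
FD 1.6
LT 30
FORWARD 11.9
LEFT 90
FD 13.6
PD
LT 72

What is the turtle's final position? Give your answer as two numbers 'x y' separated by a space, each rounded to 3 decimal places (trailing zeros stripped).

Executing turtle program step by step:
Start: pos=(-7,-4), heading=180, pen down
LT 15: heading 180 -> 195
LT 120: heading 195 -> 315
FD 7: (-7,-4) -> (-2.05,-8.95) [heading=315, draw]
FD 11.1: (-2.05,-8.95) -> (5.799,-16.799) [heading=315, draw]
LT 144: heading 315 -> 99
PU: pen up
BK 10.5: (5.799,-16.799) -> (7.441,-27.169) [heading=99, move]
FD 1.6: (7.441,-27.169) -> (7.191,-25.589) [heading=99, move]
LT 30: heading 99 -> 129
FD 11.9: (7.191,-25.589) -> (-0.298,-16.341) [heading=129, move]
LT 90: heading 129 -> 219
FD 13.6: (-0.298,-16.341) -> (-10.867,-24.9) [heading=219, move]
PD: pen down
LT 72: heading 219 -> 291
Final: pos=(-10.867,-24.9), heading=291, 2 segment(s) drawn

Answer: -10.867 -24.9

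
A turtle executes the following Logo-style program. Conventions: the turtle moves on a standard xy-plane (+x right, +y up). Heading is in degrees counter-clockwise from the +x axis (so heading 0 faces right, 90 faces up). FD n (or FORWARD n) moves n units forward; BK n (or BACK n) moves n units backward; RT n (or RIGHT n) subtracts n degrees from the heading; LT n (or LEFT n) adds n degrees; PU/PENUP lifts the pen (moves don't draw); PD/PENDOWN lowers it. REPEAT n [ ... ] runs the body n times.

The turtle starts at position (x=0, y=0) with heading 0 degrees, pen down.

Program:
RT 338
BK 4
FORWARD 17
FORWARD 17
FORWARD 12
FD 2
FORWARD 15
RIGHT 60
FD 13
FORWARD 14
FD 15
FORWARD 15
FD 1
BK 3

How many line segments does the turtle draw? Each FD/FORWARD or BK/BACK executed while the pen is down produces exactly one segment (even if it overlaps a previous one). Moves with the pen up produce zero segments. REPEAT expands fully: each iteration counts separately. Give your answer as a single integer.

Executing turtle program step by step:
Start: pos=(0,0), heading=0, pen down
RT 338: heading 0 -> 22
BK 4: (0,0) -> (-3.709,-1.498) [heading=22, draw]
FD 17: (-3.709,-1.498) -> (12.053,4.87) [heading=22, draw]
FD 17: (12.053,4.87) -> (27.816,11.238) [heading=22, draw]
FD 12: (27.816,11.238) -> (38.942,15.733) [heading=22, draw]
FD 2: (38.942,15.733) -> (40.796,16.483) [heading=22, draw]
FD 15: (40.796,16.483) -> (54.704,22.102) [heading=22, draw]
RT 60: heading 22 -> 322
FD 13: (54.704,22.102) -> (64.948,14.098) [heading=322, draw]
FD 14: (64.948,14.098) -> (75.98,5.479) [heading=322, draw]
FD 15: (75.98,5.479) -> (87.8,-3.756) [heading=322, draw]
FD 15: (87.8,-3.756) -> (99.62,-12.991) [heading=322, draw]
FD 1: (99.62,-12.991) -> (100.408,-13.607) [heading=322, draw]
BK 3: (100.408,-13.607) -> (98.044,-11.76) [heading=322, draw]
Final: pos=(98.044,-11.76), heading=322, 12 segment(s) drawn
Segments drawn: 12

Answer: 12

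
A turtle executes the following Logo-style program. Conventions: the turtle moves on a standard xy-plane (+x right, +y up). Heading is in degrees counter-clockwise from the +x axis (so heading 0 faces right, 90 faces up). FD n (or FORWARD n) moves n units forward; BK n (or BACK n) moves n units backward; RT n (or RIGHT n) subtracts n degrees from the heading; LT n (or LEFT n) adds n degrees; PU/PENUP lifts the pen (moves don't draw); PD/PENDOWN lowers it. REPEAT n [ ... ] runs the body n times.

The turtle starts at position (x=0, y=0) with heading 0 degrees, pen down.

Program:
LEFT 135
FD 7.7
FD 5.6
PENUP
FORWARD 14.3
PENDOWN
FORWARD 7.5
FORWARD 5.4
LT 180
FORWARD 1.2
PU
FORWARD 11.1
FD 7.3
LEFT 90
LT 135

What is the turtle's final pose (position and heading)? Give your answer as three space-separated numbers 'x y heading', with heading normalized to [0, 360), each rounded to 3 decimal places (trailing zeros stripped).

Answer: -14.779 14.779 180

Derivation:
Executing turtle program step by step:
Start: pos=(0,0), heading=0, pen down
LT 135: heading 0 -> 135
FD 7.7: (0,0) -> (-5.445,5.445) [heading=135, draw]
FD 5.6: (-5.445,5.445) -> (-9.405,9.405) [heading=135, draw]
PU: pen up
FD 14.3: (-9.405,9.405) -> (-19.516,19.516) [heading=135, move]
PD: pen down
FD 7.5: (-19.516,19.516) -> (-24.819,24.819) [heading=135, draw]
FD 5.4: (-24.819,24.819) -> (-28.638,28.638) [heading=135, draw]
LT 180: heading 135 -> 315
FD 1.2: (-28.638,28.638) -> (-27.789,27.789) [heading=315, draw]
PU: pen up
FD 11.1: (-27.789,27.789) -> (-19.94,19.94) [heading=315, move]
FD 7.3: (-19.94,19.94) -> (-14.779,14.779) [heading=315, move]
LT 90: heading 315 -> 45
LT 135: heading 45 -> 180
Final: pos=(-14.779,14.779), heading=180, 5 segment(s) drawn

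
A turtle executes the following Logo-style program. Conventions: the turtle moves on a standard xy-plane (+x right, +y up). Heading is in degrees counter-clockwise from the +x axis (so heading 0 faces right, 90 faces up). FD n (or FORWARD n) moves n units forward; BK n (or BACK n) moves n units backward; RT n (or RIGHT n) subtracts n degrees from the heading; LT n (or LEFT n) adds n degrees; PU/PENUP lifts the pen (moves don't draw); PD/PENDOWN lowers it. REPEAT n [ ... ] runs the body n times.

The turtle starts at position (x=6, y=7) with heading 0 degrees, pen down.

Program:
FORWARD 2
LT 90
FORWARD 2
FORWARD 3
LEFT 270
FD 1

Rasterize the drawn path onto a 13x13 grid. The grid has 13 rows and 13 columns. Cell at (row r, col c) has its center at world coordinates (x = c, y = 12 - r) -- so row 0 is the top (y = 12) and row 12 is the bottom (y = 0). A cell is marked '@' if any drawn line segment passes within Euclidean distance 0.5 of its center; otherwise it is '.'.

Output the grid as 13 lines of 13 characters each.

Segment 0: (6,7) -> (8,7)
Segment 1: (8,7) -> (8,9)
Segment 2: (8,9) -> (8,12)
Segment 3: (8,12) -> (9,12)

Answer: ........@@...
........@....
........@....
........@....
........@....
......@@@....
.............
.............
.............
.............
.............
.............
.............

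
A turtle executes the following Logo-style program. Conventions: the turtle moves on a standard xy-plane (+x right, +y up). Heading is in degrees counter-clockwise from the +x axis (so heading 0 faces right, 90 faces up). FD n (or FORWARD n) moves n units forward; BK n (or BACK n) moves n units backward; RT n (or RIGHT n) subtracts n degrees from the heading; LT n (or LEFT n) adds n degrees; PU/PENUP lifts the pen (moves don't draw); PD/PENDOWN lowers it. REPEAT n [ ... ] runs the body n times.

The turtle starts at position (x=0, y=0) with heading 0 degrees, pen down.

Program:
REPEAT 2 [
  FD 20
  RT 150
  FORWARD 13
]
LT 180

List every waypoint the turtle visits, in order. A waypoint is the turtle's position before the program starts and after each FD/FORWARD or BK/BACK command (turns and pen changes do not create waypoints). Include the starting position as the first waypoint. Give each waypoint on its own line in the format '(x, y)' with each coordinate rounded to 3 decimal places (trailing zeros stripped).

Answer: (0, 0)
(20, 0)
(8.742, -6.5)
(-8.579, -16.5)
(-2.079, -5.242)

Derivation:
Executing turtle program step by step:
Start: pos=(0,0), heading=0, pen down
REPEAT 2 [
  -- iteration 1/2 --
  FD 20: (0,0) -> (20,0) [heading=0, draw]
  RT 150: heading 0 -> 210
  FD 13: (20,0) -> (8.742,-6.5) [heading=210, draw]
  -- iteration 2/2 --
  FD 20: (8.742,-6.5) -> (-8.579,-16.5) [heading=210, draw]
  RT 150: heading 210 -> 60
  FD 13: (-8.579,-16.5) -> (-2.079,-5.242) [heading=60, draw]
]
LT 180: heading 60 -> 240
Final: pos=(-2.079,-5.242), heading=240, 4 segment(s) drawn
Waypoints (5 total):
(0, 0)
(20, 0)
(8.742, -6.5)
(-8.579, -16.5)
(-2.079, -5.242)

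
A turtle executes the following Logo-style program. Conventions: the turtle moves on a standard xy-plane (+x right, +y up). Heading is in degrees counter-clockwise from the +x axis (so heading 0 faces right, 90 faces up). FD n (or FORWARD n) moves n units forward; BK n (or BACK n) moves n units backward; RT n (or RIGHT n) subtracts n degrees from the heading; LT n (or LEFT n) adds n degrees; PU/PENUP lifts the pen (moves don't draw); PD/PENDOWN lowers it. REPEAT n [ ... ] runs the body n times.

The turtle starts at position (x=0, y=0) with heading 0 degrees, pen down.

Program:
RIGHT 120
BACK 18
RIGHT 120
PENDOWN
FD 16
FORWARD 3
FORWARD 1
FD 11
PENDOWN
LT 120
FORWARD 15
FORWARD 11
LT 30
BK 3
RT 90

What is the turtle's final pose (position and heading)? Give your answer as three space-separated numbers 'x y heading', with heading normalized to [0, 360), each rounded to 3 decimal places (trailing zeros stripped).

Executing turtle program step by step:
Start: pos=(0,0), heading=0, pen down
RT 120: heading 0 -> 240
BK 18: (0,0) -> (9,15.588) [heading=240, draw]
RT 120: heading 240 -> 120
PD: pen down
FD 16: (9,15.588) -> (1,29.445) [heading=120, draw]
FD 3: (1,29.445) -> (-0.5,32.043) [heading=120, draw]
FD 1: (-0.5,32.043) -> (-1,32.909) [heading=120, draw]
FD 11: (-1,32.909) -> (-6.5,42.435) [heading=120, draw]
PD: pen down
LT 120: heading 120 -> 240
FD 15: (-6.5,42.435) -> (-14,29.445) [heading=240, draw]
FD 11: (-14,29.445) -> (-19.5,19.919) [heading=240, draw]
LT 30: heading 240 -> 270
BK 3: (-19.5,19.919) -> (-19.5,22.919) [heading=270, draw]
RT 90: heading 270 -> 180
Final: pos=(-19.5,22.919), heading=180, 8 segment(s) drawn

Answer: -19.5 22.919 180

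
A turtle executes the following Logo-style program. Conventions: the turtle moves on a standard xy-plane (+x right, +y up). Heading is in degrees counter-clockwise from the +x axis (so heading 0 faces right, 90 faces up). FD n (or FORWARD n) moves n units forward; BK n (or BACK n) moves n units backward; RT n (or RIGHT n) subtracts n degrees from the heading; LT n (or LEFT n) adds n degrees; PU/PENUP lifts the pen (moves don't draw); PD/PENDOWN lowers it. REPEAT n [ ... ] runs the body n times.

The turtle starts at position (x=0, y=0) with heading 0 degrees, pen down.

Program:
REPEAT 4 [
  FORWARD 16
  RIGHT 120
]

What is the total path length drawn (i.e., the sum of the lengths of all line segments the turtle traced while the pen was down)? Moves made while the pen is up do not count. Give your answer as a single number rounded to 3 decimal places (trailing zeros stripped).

Answer: 64

Derivation:
Executing turtle program step by step:
Start: pos=(0,0), heading=0, pen down
REPEAT 4 [
  -- iteration 1/4 --
  FD 16: (0,0) -> (16,0) [heading=0, draw]
  RT 120: heading 0 -> 240
  -- iteration 2/4 --
  FD 16: (16,0) -> (8,-13.856) [heading=240, draw]
  RT 120: heading 240 -> 120
  -- iteration 3/4 --
  FD 16: (8,-13.856) -> (0,0) [heading=120, draw]
  RT 120: heading 120 -> 0
  -- iteration 4/4 --
  FD 16: (0,0) -> (16,0) [heading=0, draw]
  RT 120: heading 0 -> 240
]
Final: pos=(16,0), heading=240, 4 segment(s) drawn

Segment lengths:
  seg 1: (0,0) -> (16,0), length = 16
  seg 2: (16,0) -> (8,-13.856), length = 16
  seg 3: (8,-13.856) -> (0,0), length = 16
  seg 4: (0,0) -> (16,0), length = 16
Total = 64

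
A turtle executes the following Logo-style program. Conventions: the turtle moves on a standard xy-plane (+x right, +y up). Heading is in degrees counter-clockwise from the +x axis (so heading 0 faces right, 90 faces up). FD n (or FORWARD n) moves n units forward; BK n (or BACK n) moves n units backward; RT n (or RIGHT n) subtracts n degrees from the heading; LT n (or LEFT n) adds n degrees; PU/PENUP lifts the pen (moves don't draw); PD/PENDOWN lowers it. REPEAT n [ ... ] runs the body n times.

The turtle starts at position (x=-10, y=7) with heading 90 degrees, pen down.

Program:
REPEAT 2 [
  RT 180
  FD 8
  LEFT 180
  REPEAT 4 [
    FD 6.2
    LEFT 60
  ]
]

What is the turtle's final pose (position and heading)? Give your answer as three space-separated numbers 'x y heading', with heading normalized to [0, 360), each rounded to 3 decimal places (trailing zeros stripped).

Executing turtle program step by step:
Start: pos=(-10,7), heading=90, pen down
REPEAT 2 [
  -- iteration 1/2 --
  RT 180: heading 90 -> 270
  FD 8: (-10,7) -> (-10,-1) [heading=270, draw]
  LT 180: heading 270 -> 90
  REPEAT 4 [
    -- iteration 1/4 --
    FD 6.2: (-10,-1) -> (-10,5.2) [heading=90, draw]
    LT 60: heading 90 -> 150
    -- iteration 2/4 --
    FD 6.2: (-10,5.2) -> (-15.369,8.3) [heading=150, draw]
    LT 60: heading 150 -> 210
    -- iteration 3/4 --
    FD 6.2: (-15.369,8.3) -> (-20.739,5.2) [heading=210, draw]
    LT 60: heading 210 -> 270
    -- iteration 4/4 --
    FD 6.2: (-20.739,5.2) -> (-20.739,-1) [heading=270, draw]
    LT 60: heading 270 -> 330
  ]
  -- iteration 2/2 --
  RT 180: heading 330 -> 150
  FD 8: (-20.739,-1) -> (-27.667,3) [heading=150, draw]
  LT 180: heading 150 -> 330
  REPEAT 4 [
    -- iteration 1/4 --
    FD 6.2: (-27.667,3) -> (-22.298,-0.1) [heading=330, draw]
    LT 60: heading 330 -> 30
    -- iteration 2/4 --
    FD 6.2: (-22.298,-0.1) -> (-16.928,3) [heading=30, draw]
    LT 60: heading 30 -> 90
    -- iteration 3/4 --
    FD 6.2: (-16.928,3) -> (-16.928,9.2) [heading=90, draw]
    LT 60: heading 90 -> 150
    -- iteration 4/4 --
    FD 6.2: (-16.928,9.2) -> (-22.298,12.3) [heading=150, draw]
    LT 60: heading 150 -> 210
  ]
]
Final: pos=(-22.298,12.3), heading=210, 10 segment(s) drawn

Answer: -22.298 12.3 210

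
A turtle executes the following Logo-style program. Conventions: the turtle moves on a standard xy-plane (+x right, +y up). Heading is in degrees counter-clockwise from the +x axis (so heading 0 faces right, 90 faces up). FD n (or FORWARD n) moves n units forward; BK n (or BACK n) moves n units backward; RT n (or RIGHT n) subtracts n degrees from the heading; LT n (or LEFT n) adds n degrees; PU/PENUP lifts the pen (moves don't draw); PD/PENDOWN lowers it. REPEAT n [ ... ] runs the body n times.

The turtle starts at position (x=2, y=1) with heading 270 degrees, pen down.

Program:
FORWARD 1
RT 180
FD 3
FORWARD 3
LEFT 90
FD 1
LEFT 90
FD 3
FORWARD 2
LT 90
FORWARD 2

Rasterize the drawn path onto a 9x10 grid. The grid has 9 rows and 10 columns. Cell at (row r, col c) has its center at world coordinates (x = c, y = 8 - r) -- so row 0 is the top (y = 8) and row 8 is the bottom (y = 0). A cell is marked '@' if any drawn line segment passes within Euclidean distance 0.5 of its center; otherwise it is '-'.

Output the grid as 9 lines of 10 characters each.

Segment 0: (2,1) -> (2,0)
Segment 1: (2,0) -> (2,3)
Segment 2: (2,3) -> (2,6)
Segment 3: (2,6) -> (1,6)
Segment 4: (1,6) -> (1,3)
Segment 5: (1,3) -> (1,1)
Segment 6: (1,1) -> (3,1)

Answer: ----------
----------
-@@-------
-@@-------
-@@-------
-@@-------
-@@-------
-@@@------
--@-------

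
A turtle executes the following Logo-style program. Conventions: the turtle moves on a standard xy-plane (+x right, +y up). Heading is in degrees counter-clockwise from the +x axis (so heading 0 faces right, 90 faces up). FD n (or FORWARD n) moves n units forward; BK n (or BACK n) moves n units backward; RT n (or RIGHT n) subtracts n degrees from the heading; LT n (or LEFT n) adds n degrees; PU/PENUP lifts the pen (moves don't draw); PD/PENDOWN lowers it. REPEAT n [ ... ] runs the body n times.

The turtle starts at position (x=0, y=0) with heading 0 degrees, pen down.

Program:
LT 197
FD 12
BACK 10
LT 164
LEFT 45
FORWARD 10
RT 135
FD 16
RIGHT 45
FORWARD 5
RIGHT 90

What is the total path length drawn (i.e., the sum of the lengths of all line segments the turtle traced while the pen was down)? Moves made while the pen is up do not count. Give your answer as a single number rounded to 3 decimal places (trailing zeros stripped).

Executing turtle program step by step:
Start: pos=(0,0), heading=0, pen down
LT 197: heading 0 -> 197
FD 12: (0,0) -> (-11.476,-3.508) [heading=197, draw]
BK 10: (-11.476,-3.508) -> (-1.913,-0.585) [heading=197, draw]
LT 164: heading 197 -> 1
LT 45: heading 1 -> 46
FD 10: (-1.913,-0.585) -> (5.034,6.609) [heading=46, draw]
RT 135: heading 46 -> 271
FD 16: (5.034,6.609) -> (5.313,-9.389) [heading=271, draw]
RT 45: heading 271 -> 226
FD 5: (5.313,-9.389) -> (1.84,-12.986) [heading=226, draw]
RT 90: heading 226 -> 136
Final: pos=(1.84,-12.986), heading=136, 5 segment(s) drawn

Segment lengths:
  seg 1: (0,0) -> (-11.476,-3.508), length = 12
  seg 2: (-11.476,-3.508) -> (-1.913,-0.585), length = 10
  seg 3: (-1.913,-0.585) -> (5.034,6.609), length = 10
  seg 4: (5.034,6.609) -> (5.313,-9.389), length = 16
  seg 5: (5.313,-9.389) -> (1.84,-12.986), length = 5
Total = 53

Answer: 53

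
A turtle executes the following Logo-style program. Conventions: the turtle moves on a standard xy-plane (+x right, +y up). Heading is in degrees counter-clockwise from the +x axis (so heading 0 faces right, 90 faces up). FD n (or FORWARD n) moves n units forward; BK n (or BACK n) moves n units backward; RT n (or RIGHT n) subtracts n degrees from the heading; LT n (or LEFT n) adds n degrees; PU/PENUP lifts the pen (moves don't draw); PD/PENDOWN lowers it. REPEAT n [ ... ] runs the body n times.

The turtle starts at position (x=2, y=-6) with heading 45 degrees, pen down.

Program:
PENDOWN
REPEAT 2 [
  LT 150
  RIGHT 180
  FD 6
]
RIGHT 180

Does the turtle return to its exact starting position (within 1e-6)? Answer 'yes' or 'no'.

Answer: no

Derivation:
Executing turtle program step by step:
Start: pos=(2,-6), heading=45, pen down
PD: pen down
REPEAT 2 [
  -- iteration 1/2 --
  LT 150: heading 45 -> 195
  RT 180: heading 195 -> 15
  FD 6: (2,-6) -> (7.796,-4.447) [heading=15, draw]
  -- iteration 2/2 --
  LT 150: heading 15 -> 165
  RT 180: heading 165 -> 345
  FD 6: (7.796,-4.447) -> (13.591,-6) [heading=345, draw]
]
RT 180: heading 345 -> 165
Final: pos=(13.591,-6), heading=165, 2 segment(s) drawn

Start position: (2, -6)
Final position: (13.591, -6)
Distance = 11.591; >= 1e-6 -> NOT closed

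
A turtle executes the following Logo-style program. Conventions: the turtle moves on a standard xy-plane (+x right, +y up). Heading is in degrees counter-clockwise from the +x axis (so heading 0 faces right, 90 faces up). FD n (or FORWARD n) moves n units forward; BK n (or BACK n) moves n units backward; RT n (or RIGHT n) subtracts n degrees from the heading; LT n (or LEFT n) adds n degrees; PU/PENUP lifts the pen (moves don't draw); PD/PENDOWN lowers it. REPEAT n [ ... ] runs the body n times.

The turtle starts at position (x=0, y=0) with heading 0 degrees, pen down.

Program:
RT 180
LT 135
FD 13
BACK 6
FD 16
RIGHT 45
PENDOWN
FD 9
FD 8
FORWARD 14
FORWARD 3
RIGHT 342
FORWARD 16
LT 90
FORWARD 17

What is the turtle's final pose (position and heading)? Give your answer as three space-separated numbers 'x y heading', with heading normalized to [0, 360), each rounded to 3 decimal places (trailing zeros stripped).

Executing turtle program step by step:
Start: pos=(0,0), heading=0, pen down
RT 180: heading 0 -> 180
LT 135: heading 180 -> 315
FD 13: (0,0) -> (9.192,-9.192) [heading=315, draw]
BK 6: (9.192,-9.192) -> (4.95,-4.95) [heading=315, draw]
FD 16: (4.95,-4.95) -> (16.263,-16.263) [heading=315, draw]
RT 45: heading 315 -> 270
PD: pen down
FD 9: (16.263,-16.263) -> (16.263,-25.263) [heading=270, draw]
FD 8: (16.263,-25.263) -> (16.263,-33.263) [heading=270, draw]
FD 14: (16.263,-33.263) -> (16.263,-47.263) [heading=270, draw]
FD 3: (16.263,-47.263) -> (16.263,-50.263) [heading=270, draw]
RT 342: heading 270 -> 288
FD 16: (16.263,-50.263) -> (21.208,-65.48) [heading=288, draw]
LT 90: heading 288 -> 18
FD 17: (21.208,-65.48) -> (37.376,-60.227) [heading=18, draw]
Final: pos=(37.376,-60.227), heading=18, 9 segment(s) drawn

Answer: 37.376 -60.227 18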